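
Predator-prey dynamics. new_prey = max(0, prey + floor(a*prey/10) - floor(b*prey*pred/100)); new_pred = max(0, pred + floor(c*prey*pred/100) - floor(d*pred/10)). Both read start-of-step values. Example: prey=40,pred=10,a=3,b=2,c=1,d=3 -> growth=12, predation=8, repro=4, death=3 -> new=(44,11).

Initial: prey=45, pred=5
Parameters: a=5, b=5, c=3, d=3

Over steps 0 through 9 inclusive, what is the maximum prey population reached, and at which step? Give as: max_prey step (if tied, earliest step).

Answer: 56 1

Derivation:
Step 1: prey: 45+22-11=56; pred: 5+6-1=10
Step 2: prey: 56+28-28=56; pred: 10+16-3=23
Step 3: prey: 56+28-64=20; pred: 23+38-6=55
Step 4: prey: 20+10-55=0; pred: 55+33-16=72
Step 5: prey: 0+0-0=0; pred: 72+0-21=51
Step 6: prey: 0+0-0=0; pred: 51+0-15=36
Step 7: prey: 0+0-0=0; pred: 36+0-10=26
Step 8: prey: 0+0-0=0; pred: 26+0-7=19
Step 9: prey: 0+0-0=0; pred: 19+0-5=14
Max prey = 56 at step 1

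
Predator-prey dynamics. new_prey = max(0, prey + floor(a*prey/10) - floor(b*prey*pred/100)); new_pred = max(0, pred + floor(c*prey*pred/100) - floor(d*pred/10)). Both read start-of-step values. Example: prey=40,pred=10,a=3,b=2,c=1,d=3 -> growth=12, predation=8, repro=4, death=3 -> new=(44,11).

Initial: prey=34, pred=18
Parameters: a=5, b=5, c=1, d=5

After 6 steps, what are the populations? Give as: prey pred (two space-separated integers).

Step 1: prey: 34+17-30=21; pred: 18+6-9=15
Step 2: prey: 21+10-15=16; pred: 15+3-7=11
Step 3: prey: 16+8-8=16; pred: 11+1-5=7
Step 4: prey: 16+8-5=19; pred: 7+1-3=5
Step 5: prey: 19+9-4=24; pred: 5+0-2=3
Step 6: prey: 24+12-3=33; pred: 3+0-1=2

Answer: 33 2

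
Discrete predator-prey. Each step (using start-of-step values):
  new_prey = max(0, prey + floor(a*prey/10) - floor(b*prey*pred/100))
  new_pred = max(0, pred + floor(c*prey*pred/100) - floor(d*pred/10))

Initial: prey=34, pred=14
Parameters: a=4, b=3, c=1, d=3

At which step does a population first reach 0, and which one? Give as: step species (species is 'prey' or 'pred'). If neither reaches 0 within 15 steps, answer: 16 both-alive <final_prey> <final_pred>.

Step 1: prey: 34+13-14=33; pred: 14+4-4=14
Step 2: prey: 33+13-13=33; pred: 14+4-4=14
Steps 3-15: state stable at prey=33, pred=14 (no change)
No extinction within 15 steps

Answer: 16 both-alive 33 14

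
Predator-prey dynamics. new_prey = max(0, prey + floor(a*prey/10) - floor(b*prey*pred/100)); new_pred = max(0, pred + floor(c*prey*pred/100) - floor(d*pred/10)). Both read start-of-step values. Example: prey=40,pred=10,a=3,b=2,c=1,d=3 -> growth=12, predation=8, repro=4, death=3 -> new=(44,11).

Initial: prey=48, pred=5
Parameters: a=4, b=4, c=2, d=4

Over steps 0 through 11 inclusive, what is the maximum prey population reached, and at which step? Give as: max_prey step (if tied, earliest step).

Step 1: prey: 48+19-9=58; pred: 5+4-2=7
Step 2: prey: 58+23-16=65; pred: 7+8-2=13
Step 3: prey: 65+26-33=58; pred: 13+16-5=24
Step 4: prey: 58+23-55=26; pred: 24+27-9=42
Step 5: prey: 26+10-43=0; pred: 42+21-16=47
Step 6: prey: 0+0-0=0; pred: 47+0-18=29
Step 7: prey: 0+0-0=0; pred: 29+0-11=18
Step 8: prey: 0+0-0=0; pred: 18+0-7=11
Step 9: prey: 0+0-0=0; pred: 11+0-4=7
Step 10: prey: 0+0-0=0; pred: 7+0-2=5
Step 11: prey: 0+0-0=0; pred: 5+0-2=3
Max prey = 65 at step 2

Answer: 65 2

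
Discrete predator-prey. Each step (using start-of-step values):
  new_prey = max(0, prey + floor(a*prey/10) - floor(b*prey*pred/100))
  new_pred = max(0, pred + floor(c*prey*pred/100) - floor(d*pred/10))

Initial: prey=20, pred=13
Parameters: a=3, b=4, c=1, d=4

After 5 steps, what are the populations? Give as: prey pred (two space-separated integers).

Step 1: prey: 20+6-10=16; pred: 13+2-5=10
Step 2: prey: 16+4-6=14; pred: 10+1-4=7
Step 3: prey: 14+4-3=15; pred: 7+0-2=5
Step 4: prey: 15+4-3=16; pred: 5+0-2=3
Step 5: prey: 16+4-1=19; pred: 3+0-1=2

Answer: 19 2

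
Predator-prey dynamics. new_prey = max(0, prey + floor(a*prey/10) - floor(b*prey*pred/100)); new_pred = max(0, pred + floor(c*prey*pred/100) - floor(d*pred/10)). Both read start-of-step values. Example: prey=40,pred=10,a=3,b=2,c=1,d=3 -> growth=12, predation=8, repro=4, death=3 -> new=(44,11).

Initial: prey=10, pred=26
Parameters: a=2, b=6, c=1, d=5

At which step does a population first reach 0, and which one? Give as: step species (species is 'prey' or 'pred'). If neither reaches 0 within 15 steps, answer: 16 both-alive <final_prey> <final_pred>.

Step 1: prey: 10+2-15=0; pred: 26+2-13=15
First extinction: prey at step 1

Answer: 1 prey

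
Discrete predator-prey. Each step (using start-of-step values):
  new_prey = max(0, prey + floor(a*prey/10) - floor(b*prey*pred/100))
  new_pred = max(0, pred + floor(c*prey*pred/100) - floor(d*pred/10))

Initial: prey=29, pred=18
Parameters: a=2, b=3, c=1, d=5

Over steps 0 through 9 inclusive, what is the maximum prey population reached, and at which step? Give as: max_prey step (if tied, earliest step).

Step 1: prey: 29+5-15=19; pred: 18+5-9=14
Step 2: prey: 19+3-7=15; pred: 14+2-7=9
Step 3: prey: 15+3-4=14; pred: 9+1-4=6
Step 4: prey: 14+2-2=14; pred: 6+0-3=3
Step 5: prey: 14+2-1=15; pred: 3+0-1=2
Step 6: prey: 15+3-0=18; pred: 2+0-1=1
Step 7: prey: 18+3-0=21; pred: 1+0-0=1
Step 8: prey: 21+4-0=25; pred: 1+0-0=1
Step 9: prey: 25+5-0=30; pred: 1+0-0=1
Max prey = 30 at step 9

Answer: 30 9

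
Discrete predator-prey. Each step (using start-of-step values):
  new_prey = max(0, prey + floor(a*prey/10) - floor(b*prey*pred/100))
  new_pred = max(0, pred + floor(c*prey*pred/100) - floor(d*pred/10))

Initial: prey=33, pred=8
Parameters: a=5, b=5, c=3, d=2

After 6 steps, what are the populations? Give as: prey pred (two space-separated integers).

Step 1: prey: 33+16-13=36; pred: 8+7-1=14
Step 2: prey: 36+18-25=29; pred: 14+15-2=27
Step 3: prey: 29+14-39=4; pred: 27+23-5=45
Step 4: prey: 4+2-9=0; pred: 45+5-9=41
Step 5: prey: 0+0-0=0; pred: 41+0-8=33
Step 6: prey: 0+0-0=0; pred: 33+0-6=27

Answer: 0 27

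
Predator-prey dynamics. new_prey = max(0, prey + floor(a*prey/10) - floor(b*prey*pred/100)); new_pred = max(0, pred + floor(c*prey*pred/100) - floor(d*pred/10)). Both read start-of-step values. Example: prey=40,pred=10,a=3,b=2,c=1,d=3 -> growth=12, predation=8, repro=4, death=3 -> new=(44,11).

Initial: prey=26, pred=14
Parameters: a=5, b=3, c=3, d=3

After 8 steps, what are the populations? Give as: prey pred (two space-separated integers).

Step 1: prey: 26+13-10=29; pred: 14+10-4=20
Step 2: prey: 29+14-17=26; pred: 20+17-6=31
Step 3: prey: 26+13-24=15; pred: 31+24-9=46
Step 4: prey: 15+7-20=2; pred: 46+20-13=53
Step 5: prey: 2+1-3=0; pred: 53+3-15=41
Step 6: prey: 0+0-0=0; pred: 41+0-12=29
Step 7: prey: 0+0-0=0; pred: 29+0-8=21
Step 8: prey: 0+0-0=0; pred: 21+0-6=15

Answer: 0 15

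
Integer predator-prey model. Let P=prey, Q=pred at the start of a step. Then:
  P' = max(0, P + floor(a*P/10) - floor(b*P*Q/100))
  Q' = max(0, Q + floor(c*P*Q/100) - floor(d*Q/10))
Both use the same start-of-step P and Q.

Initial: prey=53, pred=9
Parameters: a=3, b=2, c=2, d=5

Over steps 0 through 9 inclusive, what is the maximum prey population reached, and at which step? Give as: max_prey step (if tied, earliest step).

Answer: 60 2

Derivation:
Step 1: prey: 53+15-9=59; pred: 9+9-4=14
Step 2: prey: 59+17-16=60; pred: 14+16-7=23
Step 3: prey: 60+18-27=51; pred: 23+27-11=39
Step 4: prey: 51+15-39=27; pred: 39+39-19=59
Step 5: prey: 27+8-31=4; pred: 59+31-29=61
Step 6: prey: 4+1-4=1; pred: 61+4-30=35
Step 7: prey: 1+0-0=1; pred: 35+0-17=18
Step 8: prey: 1+0-0=1; pred: 18+0-9=9
Step 9: prey: 1+0-0=1; pred: 9+0-4=5
Max prey = 60 at step 2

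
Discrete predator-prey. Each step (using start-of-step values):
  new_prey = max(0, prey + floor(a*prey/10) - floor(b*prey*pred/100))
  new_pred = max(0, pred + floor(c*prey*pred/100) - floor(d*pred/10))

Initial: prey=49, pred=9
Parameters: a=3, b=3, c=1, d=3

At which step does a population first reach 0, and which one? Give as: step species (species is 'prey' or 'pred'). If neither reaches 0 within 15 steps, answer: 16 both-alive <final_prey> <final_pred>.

Step 1: prey: 49+14-13=50; pred: 9+4-2=11
Step 2: prey: 50+15-16=49; pred: 11+5-3=13
Step 3: prey: 49+14-19=44; pred: 13+6-3=16
Step 4: prey: 44+13-21=36; pred: 16+7-4=19
Step 5: prey: 36+10-20=26; pred: 19+6-5=20
Step 6: prey: 26+7-15=18; pred: 20+5-6=19
Step 7: prey: 18+5-10=13; pred: 19+3-5=17
Step 8: prey: 13+3-6=10; pred: 17+2-5=14
Step 9: prey: 10+3-4=9; pred: 14+1-4=11
Step 10: prey: 9+2-2=9; pred: 11+0-3=8
Step 11: prey: 9+2-2=9; pred: 8+0-2=6
Step 12: prey: 9+2-1=10; pred: 6+0-1=5
Step 13: prey: 10+3-1=12; pred: 5+0-1=4
Step 14: prey: 12+3-1=14; pred: 4+0-1=3
Step 15: prey: 14+4-1=17; pred: 3+0-0=3
No extinction within 15 steps

Answer: 16 both-alive 17 3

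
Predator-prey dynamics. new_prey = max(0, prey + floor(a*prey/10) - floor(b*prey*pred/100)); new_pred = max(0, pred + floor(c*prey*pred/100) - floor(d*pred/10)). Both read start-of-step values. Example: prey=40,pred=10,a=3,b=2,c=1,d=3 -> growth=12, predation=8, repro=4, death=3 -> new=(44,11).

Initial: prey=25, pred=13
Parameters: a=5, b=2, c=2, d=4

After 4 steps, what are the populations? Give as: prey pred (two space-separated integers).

Step 1: prey: 25+12-6=31; pred: 13+6-5=14
Step 2: prey: 31+15-8=38; pred: 14+8-5=17
Step 3: prey: 38+19-12=45; pred: 17+12-6=23
Step 4: prey: 45+22-20=47; pred: 23+20-9=34

Answer: 47 34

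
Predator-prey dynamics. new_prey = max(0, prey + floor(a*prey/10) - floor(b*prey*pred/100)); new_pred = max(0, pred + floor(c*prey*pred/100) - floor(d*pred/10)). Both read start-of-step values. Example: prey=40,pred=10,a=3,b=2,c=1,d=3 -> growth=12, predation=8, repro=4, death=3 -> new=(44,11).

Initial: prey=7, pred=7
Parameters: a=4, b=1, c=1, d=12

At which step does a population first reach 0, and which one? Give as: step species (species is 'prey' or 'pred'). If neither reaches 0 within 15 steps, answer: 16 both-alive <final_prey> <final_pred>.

Step 1: prey: 7+2-0=9; pred: 7+0-8=0
First extinction: pred at step 1

Answer: 1 pred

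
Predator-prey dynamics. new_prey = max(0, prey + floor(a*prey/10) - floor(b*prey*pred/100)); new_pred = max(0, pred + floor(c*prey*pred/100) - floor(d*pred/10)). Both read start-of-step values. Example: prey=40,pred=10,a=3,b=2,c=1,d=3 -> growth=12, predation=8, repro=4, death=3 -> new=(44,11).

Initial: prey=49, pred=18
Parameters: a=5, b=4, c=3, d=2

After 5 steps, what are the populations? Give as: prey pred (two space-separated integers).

Step 1: prey: 49+24-35=38; pred: 18+26-3=41
Step 2: prey: 38+19-62=0; pred: 41+46-8=79
Step 3: prey: 0+0-0=0; pred: 79+0-15=64
Step 4: prey: 0+0-0=0; pred: 64+0-12=52
Step 5: prey: 0+0-0=0; pred: 52+0-10=42

Answer: 0 42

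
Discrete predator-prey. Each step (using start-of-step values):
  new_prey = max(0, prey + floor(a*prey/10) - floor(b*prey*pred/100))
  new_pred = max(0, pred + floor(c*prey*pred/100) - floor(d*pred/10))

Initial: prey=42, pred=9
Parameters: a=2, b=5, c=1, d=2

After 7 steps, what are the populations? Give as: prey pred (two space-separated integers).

Answer: 3 7

Derivation:
Step 1: prey: 42+8-18=32; pred: 9+3-1=11
Step 2: prey: 32+6-17=21; pred: 11+3-2=12
Step 3: prey: 21+4-12=13; pred: 12+2-2=12
Step 4: prey: 13+2-7=8; pred: 12+1-2=11
Step 5: prey: 8+1-4=5; pred: 11+0-2=9
Step 6: prey: 5+1-2=4; pred: 9+0-1=8
Step 7: prey: 4+0-1=3; pred: 8+0-1=7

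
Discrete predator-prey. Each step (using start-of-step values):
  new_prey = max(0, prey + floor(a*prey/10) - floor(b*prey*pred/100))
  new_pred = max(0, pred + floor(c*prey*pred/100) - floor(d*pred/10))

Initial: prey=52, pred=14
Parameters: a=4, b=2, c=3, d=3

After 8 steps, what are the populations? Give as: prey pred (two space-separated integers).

Step 1: prey: 52+20-14=58; pred: 14+21-4=31
Step 2: prey: 58+23-35=46; pred: 31+53-9=75
Step 3: prey: 46+18-69=0; pred: 75+103-22=156
Step 4: prey: 0+0-0=0; pred: 156+0-46=110
Step 5: prey: 0+0-0=0; pred: 110+0-33=77
Step 6: prey: 0+0-0=0; pred: 77+0-23=54
Step 7: prey: 0+0-0=0; pred: 54+0-16=38
Step 8: prey: 0+0-0=0; pred: 38+0-11=27

Answer: 0 27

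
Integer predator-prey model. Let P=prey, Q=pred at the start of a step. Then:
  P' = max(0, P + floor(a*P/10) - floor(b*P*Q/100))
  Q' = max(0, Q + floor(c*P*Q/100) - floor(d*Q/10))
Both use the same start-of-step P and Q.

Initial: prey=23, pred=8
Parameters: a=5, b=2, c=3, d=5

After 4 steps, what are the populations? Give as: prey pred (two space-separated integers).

Answer: 54 44

Derivation:
Step 1: prey: 23+11-3=31; pred: 8+5-4=9
Step 2: prey: 31+15-5=41; pred: 9+8-4=13
Step 3: prey: 41+20-10=51; pred: 13+15-6=22
Step 4: prey: 51+25-22=54; pred: 22+33-11=44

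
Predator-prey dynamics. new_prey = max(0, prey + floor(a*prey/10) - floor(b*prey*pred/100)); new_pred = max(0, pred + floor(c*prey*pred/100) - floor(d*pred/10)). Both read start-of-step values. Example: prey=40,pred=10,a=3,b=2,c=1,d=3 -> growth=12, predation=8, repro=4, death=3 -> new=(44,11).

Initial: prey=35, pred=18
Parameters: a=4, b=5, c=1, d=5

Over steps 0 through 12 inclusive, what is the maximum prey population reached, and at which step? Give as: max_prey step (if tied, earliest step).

Step 1: prey: 35+14-31=18; pred: 18+6-9=15
Step 2: prey: 18+7-13=12; pred: 15+2-7=10
Step 3: prey: 12+4-6=10; pred: 10+1-5=6
Step 4: prey: 10+4-3=11; pred: 6+0-3=3
Step 5: prey: 11+4-1=14; pred: 3+0-1=2
Step 6: prey: 14+5-1=18; pred: 2+0-1=1
Step 7: prey: 18+7-0=25; pred: 1+0-0=1
Step 8: prey: 25+10-1=34; pred: 1+0-0=1
Step 9: prey: 34+13-1=46; pred: 1+0-0=1
Step 10: prey: 46+18-2=62; pred: 1+0-0=1
Step 11: prey: 62+24-3=83; pred: 1+0-0=1
Step 12: prey: 83+33-4=112; pred: 1+0-0=1
Max prey = 112 at step 12

Answer: 112 12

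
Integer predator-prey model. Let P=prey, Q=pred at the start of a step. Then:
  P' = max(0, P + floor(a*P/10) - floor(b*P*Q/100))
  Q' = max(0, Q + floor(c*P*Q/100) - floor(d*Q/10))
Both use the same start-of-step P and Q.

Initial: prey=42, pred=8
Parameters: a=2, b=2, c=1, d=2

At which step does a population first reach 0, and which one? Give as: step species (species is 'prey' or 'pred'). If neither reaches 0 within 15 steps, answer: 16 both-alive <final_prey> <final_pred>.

Step 1: prey: 42+8-6=44; pred: 8+3-1=10
Step 2: prey: 44+8-8=44; pred: 10+4-2=12
Step 3: prey: 44+8-10=42; pred: 12+5-2=15
Step 4: prey: 42+8-12=38; pred: 15+6-3=18
Step 5: prey: 38+7-13=32; pred: 18+6-3=21
Step 6: prey: 32+6-13=25; pred: 21+6-4=23
Step 7: prey: 25+5-11=19; pred: 23+5-4=24
Step 8: prey: 19+3-9=13; pred: 24+4-4=24
Step 9: prey: 13+2-6=9; pred: 24+3-4=23
Step 10: prey: 9+1-4=6; pred: 23+2-4=21
Step 11: prey: 6+1-2=5; pred: 21+1-4=18
Step 12: prey: 5+1-1=5; pred: 18+0-3=15
Step 13: prey: 5+1-1=5; pred: 15+0-3=12
Step 14: prey: 5+1-1=5; pred: 12+0-2=10
Step 15: prey: 5+1-1=5; pred: 10+0-2=8
No extinction within 15 steps

Answer: 16 both-alive 5 8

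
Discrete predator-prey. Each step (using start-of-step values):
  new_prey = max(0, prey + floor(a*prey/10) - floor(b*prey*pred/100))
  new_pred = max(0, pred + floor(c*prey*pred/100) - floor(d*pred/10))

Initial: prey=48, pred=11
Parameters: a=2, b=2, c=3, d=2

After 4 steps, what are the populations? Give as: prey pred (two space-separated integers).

Answer: 0 89

Derivation:
Step 1: prey: 48+9-10=47; pred: 11+15-2=24
Step 2: prey: 47+9-22=34; pred: 24+33-4=53
Step 3: prey: 34+6-36=4; pred: 53+54-10=97
Step 4: prey: 4+0-7=0; pred: 97+11-19=89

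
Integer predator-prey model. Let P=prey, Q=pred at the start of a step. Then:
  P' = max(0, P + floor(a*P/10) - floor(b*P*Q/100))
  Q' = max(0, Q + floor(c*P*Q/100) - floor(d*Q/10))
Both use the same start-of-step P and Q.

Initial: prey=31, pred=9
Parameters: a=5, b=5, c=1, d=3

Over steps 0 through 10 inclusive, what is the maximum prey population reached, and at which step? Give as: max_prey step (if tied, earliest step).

Answer: 37 3

Derivation:
Step 1: prey: 31+15-13=33; pred: 9+2-2=9
Step 2: prey: 33+16-14=35; pred: 9+2-2=9
Step 3: prey: 35+17-15=37; pred: 9+3-2=10
Step 4: prey: 37+18-18=37; pred: 10+3-3=10
Step 5: prey: 37+18-18=37; pred: 10+3-3=10
Step 6: prey: 37+18-18=37; pred: 10+3-3=10
Step 7: prey: 37+18-18=37; pred: 10+3-3=10
Step 8: prey: 37+18-18=37; pred: 10+3-3=10
Step 9: prey: 37+18-18=37; pred: 10+3-3=10
Step 10: prey: 37+18-18=37; pred: 10+3-3=10
Max prey = 37 at step 3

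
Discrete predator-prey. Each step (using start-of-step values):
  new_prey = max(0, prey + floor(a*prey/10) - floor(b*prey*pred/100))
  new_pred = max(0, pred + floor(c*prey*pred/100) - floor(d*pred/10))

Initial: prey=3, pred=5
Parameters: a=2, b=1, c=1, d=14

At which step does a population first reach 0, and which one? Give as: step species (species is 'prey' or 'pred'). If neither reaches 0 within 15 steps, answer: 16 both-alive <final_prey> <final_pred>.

Step 1: prey: 3+0-0=3; pred: 5+0-7=0
First extinction: pred at step 1

Answer: 1 pred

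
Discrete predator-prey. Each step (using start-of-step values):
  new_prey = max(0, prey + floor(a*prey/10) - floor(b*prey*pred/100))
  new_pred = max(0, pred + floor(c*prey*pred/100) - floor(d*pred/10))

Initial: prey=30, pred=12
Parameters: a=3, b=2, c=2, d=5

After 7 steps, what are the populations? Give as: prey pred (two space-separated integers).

Answer: 20 23

Derivation:
Step 1: prey: 30+9-7=32; pred: 12+7-6=13
Step 2: prey: 32+9-8=33; pred: 13+8-6=15
Step 3: prey: 33+9-9=33; pred: 15+9-7=17
Step 4: prey: 33+9-11=31; pred: 17+11-8=20
Step 5: prey: 31+9-12=28; pred: 20+12-10=22
Step 6: prey: 28+8-12=24; pred: 22+12-11=23
Step 7: prey: 24+7-11=20; pred: 23+11-11=23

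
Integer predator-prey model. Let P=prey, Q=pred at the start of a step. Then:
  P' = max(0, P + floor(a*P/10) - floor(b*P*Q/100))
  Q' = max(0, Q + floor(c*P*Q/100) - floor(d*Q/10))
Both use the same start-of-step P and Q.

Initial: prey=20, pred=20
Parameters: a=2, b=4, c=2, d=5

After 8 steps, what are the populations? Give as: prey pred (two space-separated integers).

Answer: 3 1

Derivation:
Step 1: prey: 20+4-16=8; pred: 20+8-10=18
Step 2: prey: 8+1-5=4; pred: 18+2-9=11
Step 3: prey: 4+0-1=3; pred: 11+0-5=6
Step 4: prey: 3+0-0=3; pred: 6+0-3=3
Step 5: prey: 3+0-0=3; pred: 3+0-1=2
Step 6: prey: 3+0-0=3; pred: 2+0-1=1
Step 7: prey: 3+0-0=3; pred: 1+0-0=1
Step 8: prey: 3+0-0=3; pred: 1+0-0=1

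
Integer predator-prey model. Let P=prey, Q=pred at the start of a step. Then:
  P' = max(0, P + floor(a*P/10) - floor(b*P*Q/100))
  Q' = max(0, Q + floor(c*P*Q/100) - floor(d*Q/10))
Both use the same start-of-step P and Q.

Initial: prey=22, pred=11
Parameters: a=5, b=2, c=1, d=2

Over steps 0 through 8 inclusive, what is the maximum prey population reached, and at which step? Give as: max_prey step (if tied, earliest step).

Step 1: prey: 22+11-4=29; pred: 11+2-2=11
Step 2: prey: 29+14-6=37; pred: 11+3-2=12
Step 3: prey: 37+18-8=47; pred: 12+4-2=14
Step 4: prey: 47+23-13=57; pred: 14+6-2=18
Step 5: prey: 57+28-20=65; pred: 18+10-3=25
Step 6: prey: 65+32-32=65; pred: 25+16-5=36
Step 7: prey: 65+32-46=51; pred: 36+23-7=52
Step 8: prey: 51+25-53=23; pred: 52+26-10=68
Max prey = 65 at step 5

Answer: 65 5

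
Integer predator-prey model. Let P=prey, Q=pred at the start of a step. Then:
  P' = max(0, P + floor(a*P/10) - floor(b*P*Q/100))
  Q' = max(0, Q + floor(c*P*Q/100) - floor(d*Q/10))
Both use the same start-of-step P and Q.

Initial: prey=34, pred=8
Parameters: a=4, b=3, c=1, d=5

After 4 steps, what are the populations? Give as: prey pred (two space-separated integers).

Step 1: prey: 34+13-8=39; pred: 8+2-4=6
Step 2: prey: 39+15-7=47; pred: 6+2-3=5
Step 3: prey: 47+18-7=58; pred: 5+2-2=5
Step 4: prey: 58+23-8=73; pred: 5+2-2=5

Answer: 73 5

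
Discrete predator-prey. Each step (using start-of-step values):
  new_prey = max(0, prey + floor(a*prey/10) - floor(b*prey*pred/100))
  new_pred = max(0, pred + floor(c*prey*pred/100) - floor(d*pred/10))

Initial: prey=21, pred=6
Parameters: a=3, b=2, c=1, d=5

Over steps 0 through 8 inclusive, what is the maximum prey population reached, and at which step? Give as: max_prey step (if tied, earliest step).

Step 1: prey: 21+6-2=25; pred: 6+1-3=4
Step 2: prey: 25+7-2=30; pred: 4+1-2=3
Step 3: prey: 30+9-1=38; pred: 3+0-1=2
Step 4: prey: 38+11-1=48; pred: 2+0-1=1
Step 5: prey: 48+14-0=62; pred: 1+0-0=1
Step 6: prey: 62+18-1=79; pred: 1+0-0=1
Step 7: prey: 79+23-1=101; pred: 1+0-0=1
Step 8: prey: 101+30-2=129; pred: 1+1-0=2
Max prey = 129 at step 8

Answer: 129 8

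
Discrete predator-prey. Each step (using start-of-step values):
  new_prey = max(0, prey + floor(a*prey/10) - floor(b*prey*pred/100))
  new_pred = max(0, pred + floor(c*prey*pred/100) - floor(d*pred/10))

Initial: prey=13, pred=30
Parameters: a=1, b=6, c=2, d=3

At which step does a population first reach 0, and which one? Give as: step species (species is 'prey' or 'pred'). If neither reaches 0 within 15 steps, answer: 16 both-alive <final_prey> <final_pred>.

Answer: 1 prey

Derivation:
Step 1: prey: 13+1-23=0; pred: 30+7-9=28
First extinction: prey at step 1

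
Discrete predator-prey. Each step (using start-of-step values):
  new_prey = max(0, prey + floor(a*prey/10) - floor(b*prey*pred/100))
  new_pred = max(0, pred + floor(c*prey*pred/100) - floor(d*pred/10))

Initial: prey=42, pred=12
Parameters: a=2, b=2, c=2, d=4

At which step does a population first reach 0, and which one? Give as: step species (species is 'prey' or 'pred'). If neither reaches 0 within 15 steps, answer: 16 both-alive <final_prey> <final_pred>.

Step 1: prey: 42+8-10=40; pred: 12+10-4=18
Step 2: prey: 40+8-14=34; pred: 18+14-7=25
Step 3: prey: 34+6-17=23; pred: 25+17-10=32
Step 4: prey: 23+4-14=13; pred: 32+14-12=34
Step 5: prey: 13+2-8=7; pred: 34+8-13=29
Step 6: prey: 7+1-4=4; pred: 29+4-11=22
Step 7: prey: 4+0-1=3; pred: 22+1-8=15
Step 8: prey: 3+0-0=3; pred: 15+0-6=9
Step 9: prey: 3+0-0=3; pred: 9+0-3=6
Step 10: prey: 3+0-0=3; pred: 6+0-2=4
Step 11: prey: 3+0-0=3; pred: 4+0-1=3
Step 12: prey: 3+0-0=3; pred: 3+0-1=2
Step 13: prey: 3+0-0=3; pred: 2+0-0=2
Steps 14-15: state stable at prey=3, pred=2 (no change)
No extinction within 15 steps

Answer: 16 both-alive 3 2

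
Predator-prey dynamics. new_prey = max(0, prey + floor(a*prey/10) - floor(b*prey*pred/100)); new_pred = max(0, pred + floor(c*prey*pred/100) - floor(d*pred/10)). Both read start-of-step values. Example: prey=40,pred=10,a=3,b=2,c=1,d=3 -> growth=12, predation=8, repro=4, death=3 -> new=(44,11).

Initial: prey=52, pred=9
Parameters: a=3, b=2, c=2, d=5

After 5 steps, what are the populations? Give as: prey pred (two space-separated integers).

Answer: 3 58

Derivation:
Step 1: prey: 52+15-9=58; pred: 9+9-4=14
Step 2: prey: 58+17-16=59; pred: 14+16-7=23
Step 3: prey: 59+17-27=49; pred: 23+27-11=39
Step 4: prey: 49+14-38=25; pred: 39+38-19=58
Step 5: prey: 25+7-29=3; pred: 58+29-29=58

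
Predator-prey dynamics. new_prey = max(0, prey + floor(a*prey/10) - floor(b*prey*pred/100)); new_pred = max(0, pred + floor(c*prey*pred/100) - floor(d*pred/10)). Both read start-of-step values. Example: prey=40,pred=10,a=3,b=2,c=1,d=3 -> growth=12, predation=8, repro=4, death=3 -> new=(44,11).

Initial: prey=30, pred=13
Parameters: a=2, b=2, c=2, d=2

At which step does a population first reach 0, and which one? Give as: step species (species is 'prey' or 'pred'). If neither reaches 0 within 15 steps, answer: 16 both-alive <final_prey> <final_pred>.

Answer: 16 both-alive 1 6

Derivation:
Step 1: prey: 30+6-7=29; pred: 13+7-2=18
Step 2: prey: 29+5-10=24; pred: 18+10-3=25
Step 3: prey: 24+4-12=16; pred: 25+12-5=32
Step 4: prey: 16+3-10=9; pred: 32+10-6=36
Step 5: prey: 9+1-6=4; pred: 36+6-7=35
Step 6: prey: 4+0-2=2; pred: 35+2-7=30
Step 7: prey: 2+0-1=1; pred: 30+1-6=25
Step 8: prey: 1+0-0=1; pred: 25+0-5=20
Step 9: prey: 1+0-0=1; pred: 20+0-4=16
Step 10: prey: 1+0-0=1; pred: 16+0-3=13
Step 11: prey: 1+0-0=1; pred: 13+0-2=11
Step 12: prey: 1+0-0=1; pred: 11+0-2=9
Step 13: prey: 1+0-0=1; pred: 9+0-1=8
Step 14: prey: 1+0-0=1; pred: 8+0-1=7
Step 15: prey: 1+0-0=1; pred: 7+0-1=6
No extinction within 15 steps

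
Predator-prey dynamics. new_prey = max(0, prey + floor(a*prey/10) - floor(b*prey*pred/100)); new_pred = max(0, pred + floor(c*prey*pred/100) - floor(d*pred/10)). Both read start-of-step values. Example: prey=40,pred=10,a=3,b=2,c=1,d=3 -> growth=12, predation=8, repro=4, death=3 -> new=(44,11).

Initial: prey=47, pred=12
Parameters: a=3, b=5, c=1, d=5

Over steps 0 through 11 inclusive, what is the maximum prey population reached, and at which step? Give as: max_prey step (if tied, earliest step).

Step 1: prey: 47+14-28=33; pred: 12+5-6=11
Step 2: prey: 33+9-18=24; pred: 11+3-5=9
Step 3: prey: 24+7-10=21; pred: 9+2-4=7
Step 4: prey: 21+6-7=20; pred: 7+1-3=5
Step 5: prey: 20+6-5=21; pred: 5+1-2=4
Step 6: prey: 21+6-4=23; pred: 4+0-2=2
Step 7: prey: 23+6-2=27; pred: 2+0-1=1
Step 8: prey: 27+8-1=34; pred: 1+0-0=1
Step 9: prey: 34+10-1=43; pred: 1+0-0=1
Step 10: prey: 43+12-2=53; pred: 1+0-0=1
Step 11: prey: 53+15-2=66; pred: 1+0-0=1
Max prey = 66 at step 11

Answer: 66 11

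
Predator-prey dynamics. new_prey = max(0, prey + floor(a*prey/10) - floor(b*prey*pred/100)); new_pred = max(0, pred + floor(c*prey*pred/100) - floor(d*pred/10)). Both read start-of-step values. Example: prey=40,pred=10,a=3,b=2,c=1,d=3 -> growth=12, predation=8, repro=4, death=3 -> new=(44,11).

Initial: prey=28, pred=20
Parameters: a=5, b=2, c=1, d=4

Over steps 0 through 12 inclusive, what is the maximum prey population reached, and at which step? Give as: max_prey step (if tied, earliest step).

Step 1: prey: 28+14-11=31; pred: 20+5-8=17
Step 2: prey: 31+15-10=36; pred: 17+5-6=16
Step 3: prey: 36+18-11=43; pred: 16+5-6=15
Step 4: prey: 43+21-12=52; pred: 15+6-6=15
Step 5: prey: 52+26-15=63; pred: 15+7-6=16
Step 6: prey: 63+31-20=74; pred: 16+10-6=20
Step 7: prey: 74+37-29=82; pred: 20+14-8=26
Step 8: prey: 82+41-42=81; pred: 26+21-10=37
Step 9: prey: 81+40-59=62; pred: 37+29-14=52
Step 10: prey: 62+31-64=29; pred: 52+32-20=64
Step 11: prey: 29+14-37=6; pred: 64+18-25=57
Step 12: prey: 6+3-6=3; pred: 57+3-22=38
Max prey = 82 at step 7

Answer: 82 7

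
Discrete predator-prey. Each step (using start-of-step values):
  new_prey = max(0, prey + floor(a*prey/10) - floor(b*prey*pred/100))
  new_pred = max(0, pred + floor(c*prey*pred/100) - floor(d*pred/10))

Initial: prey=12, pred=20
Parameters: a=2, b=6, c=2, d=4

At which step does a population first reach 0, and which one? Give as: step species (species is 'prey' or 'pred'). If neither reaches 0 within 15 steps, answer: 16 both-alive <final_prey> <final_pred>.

Step 1: prey: 12+2-14=0; pred: 20+4-8=16
First extinction: prey at step 1

Answer: 1 prey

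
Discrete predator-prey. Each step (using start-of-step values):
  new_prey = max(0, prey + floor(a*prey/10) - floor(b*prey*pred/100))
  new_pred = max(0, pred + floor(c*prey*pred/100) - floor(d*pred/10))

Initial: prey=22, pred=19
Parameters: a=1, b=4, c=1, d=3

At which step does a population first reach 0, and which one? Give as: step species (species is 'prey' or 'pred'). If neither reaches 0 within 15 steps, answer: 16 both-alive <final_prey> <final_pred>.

Answer: 16 both-alive 2 3

Derivation:
Step 1: prey: 22+2-16=8; pred: 19+4-5=18
Step 2: prey: 8+0-5=3; pred: 18+1-5=14
Step 3: prey: 3+0-1=2; pred: 14+0-4=10
Step 4: prey: 2+0-0=2; pred: 10+0-3=7
Step 5: prey: 2+0-0=2; pred: 7+0-2=5
Step 6: prey: 2+0-0=2; pred: 5+0-1=4
Step 7: prey: 2+0-0=2; pred: 4+0-1=3
Step 8: prey: 2+0-0=2; pred: 3+0-0=3
Steps 9-15: state stable at prey=2, pred=3 (no change)
No extinction within 15 steps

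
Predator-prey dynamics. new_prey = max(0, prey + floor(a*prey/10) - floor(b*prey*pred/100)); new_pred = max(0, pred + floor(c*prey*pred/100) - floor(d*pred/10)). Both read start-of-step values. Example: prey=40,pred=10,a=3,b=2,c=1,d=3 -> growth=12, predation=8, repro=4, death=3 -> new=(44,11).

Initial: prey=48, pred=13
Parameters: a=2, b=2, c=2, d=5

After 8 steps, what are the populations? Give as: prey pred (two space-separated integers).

Answer: 6 5

Derivation:
Step 1: prey: 48+9-12=45; pred: 13+12-6=19
Step 2: prey: 45+9-17=37; pred: 19+17-9=27
Step 3: prey: 37+7-19=25; pred: 27+19-13=33
Step 4: prey: 25+5-16=14; pred: 33+16-16=33
Step 5: prey: 14+2-9=7; pred: 33+9-16=26
Step 6: prey: 7+1-3=5; pred: 26+3-13=16
Step 7: prey: 5+1-1=5; pred: 16+1-8=9
Step 8: prey: 5+1-0=6; pred: 9+0-4=5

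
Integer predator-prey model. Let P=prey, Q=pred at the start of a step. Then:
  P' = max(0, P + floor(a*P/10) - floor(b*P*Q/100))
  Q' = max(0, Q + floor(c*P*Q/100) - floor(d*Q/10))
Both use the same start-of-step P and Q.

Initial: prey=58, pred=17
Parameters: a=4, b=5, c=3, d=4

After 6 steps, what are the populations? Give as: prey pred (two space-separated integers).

Answer: 0 9

Derivation:
Step 1: prey: 58+23-49=32; pred: 17+29-6=40
Step 2: prey: 32+12-64=0; pred: 40+38-16=62
Step 3: prey: 0+0-0=0; pred: 62+0-24=38
Step 4: prey: 0+0-0=0; pred: 38+0-15=23
Step 5: prey: 0+0-0=0; pred: 23+0-9=14
Step 6: prey: 0+0-0=0; pred: 14+0-5=9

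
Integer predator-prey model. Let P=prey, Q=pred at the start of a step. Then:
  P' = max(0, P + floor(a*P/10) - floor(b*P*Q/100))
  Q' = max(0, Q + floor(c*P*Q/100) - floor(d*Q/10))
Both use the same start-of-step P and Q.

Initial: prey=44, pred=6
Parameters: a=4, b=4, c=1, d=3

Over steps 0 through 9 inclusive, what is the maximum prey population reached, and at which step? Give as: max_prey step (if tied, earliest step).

Answer: 61 3

Derivation:
Step 1: prey: 44+17-10=51; pred: 6+2-1=7
Step 2: prey: 51+20-14=57; pred: 7+3-2=8
Step 3: prey: 57+22-18=61; pred: 8+4-2=10
Step 4: prey: 61+24-24=61; pred: 10+6-3=13
Step 5: prey: 61+24-31=54; pred: 13+7-3=17
Step 6: prey: 54+21-36=39; pred: 17+9-5=21
Step 7: prey: 39+15-32=22; pred: 21+8-6=23
Step 8: prey: 22+8-20=10; pred: 23+5-6=22
Step 9: prey: 10+4-8=6; pred: 22+2-6=18
Max prey = 61 at step 3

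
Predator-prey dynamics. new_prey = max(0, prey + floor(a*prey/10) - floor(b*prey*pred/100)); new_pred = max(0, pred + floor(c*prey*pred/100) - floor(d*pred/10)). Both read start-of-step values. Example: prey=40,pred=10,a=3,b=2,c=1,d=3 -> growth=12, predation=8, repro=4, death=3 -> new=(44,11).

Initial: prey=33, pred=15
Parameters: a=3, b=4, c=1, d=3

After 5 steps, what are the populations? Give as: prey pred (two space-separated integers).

Answer: 9 8

Derivation:
Step 1: prey: 33+9-19=23; pred: 15+4-4=15
Step 2: prey: 23+6-13=16; pred: 15+3-4=14
Step 3: prey: 16+4-8=12; pred: 14+2-4=12
Step 4: prey: 12+3-5=10; pred: 12+1-3=10
Step 5: prey: 10+3-4=9; pred: 10+1-3=8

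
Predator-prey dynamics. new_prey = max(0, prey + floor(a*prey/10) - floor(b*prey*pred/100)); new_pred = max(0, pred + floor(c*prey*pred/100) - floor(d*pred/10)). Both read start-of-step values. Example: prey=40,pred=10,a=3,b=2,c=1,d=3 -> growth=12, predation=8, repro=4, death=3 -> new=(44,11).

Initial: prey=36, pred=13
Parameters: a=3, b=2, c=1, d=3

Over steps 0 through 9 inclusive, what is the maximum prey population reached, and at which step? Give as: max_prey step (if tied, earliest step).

Step 1: prey: 36+10-9=37; pred: 13+4-3=14
Step 2: prey: 37+11-10=38; pred: 14+5-4=15
Step 3: prey: 38+11-11=38; pred: 15+5-4=16
Step 4: prey: 38+11-12=37; pred: 16+6-4=18
Step 5: prey: 37+11-13=35; pred: 18+6-5=19
Step 6: prey: 35+10-13=32; pred: 19+6-5=20
Step 7: prey: 32+9-12=29; pred: 20+6-6=20
Step 8: prey: 29+8-11=26; pred: 20+5-6=19
Step 9: prey: 26+7-9=24; pred: 19+4-5=18
Max prey = 38 at step 2

Answer: 38 2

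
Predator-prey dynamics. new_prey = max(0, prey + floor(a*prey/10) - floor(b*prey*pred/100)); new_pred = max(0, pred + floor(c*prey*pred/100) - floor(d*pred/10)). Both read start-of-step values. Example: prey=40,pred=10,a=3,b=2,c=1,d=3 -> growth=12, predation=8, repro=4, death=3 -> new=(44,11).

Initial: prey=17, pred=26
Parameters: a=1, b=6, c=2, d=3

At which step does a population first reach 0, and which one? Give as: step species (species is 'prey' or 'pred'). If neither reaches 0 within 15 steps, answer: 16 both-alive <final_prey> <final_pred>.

Answer: 1 prey

Derivation:
Step 1: prey: 17+1-26=0; pred: 26+8-7=27
First extinction: prey at step 1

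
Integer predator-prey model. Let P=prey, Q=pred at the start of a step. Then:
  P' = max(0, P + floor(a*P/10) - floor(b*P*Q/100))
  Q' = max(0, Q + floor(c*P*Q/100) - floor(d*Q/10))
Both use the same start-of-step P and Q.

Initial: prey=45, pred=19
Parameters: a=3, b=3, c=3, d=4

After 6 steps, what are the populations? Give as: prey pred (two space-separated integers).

Step 1: prey: 45+13-25=33; pred: 19+25-7=37
Step 2: prey: 33+9-36=6; pred: 37+36-14=59
Step 3: prey: 6+1-10=0; pred: 59+10-23=46
Step 4: prey: 0+0-0=0; pred: 46+0-18=28
Step 5: prey: 0+0-0=0; pred: 28+0-11=17
Step 6: prey: 0+0-0=0; pred: 17+0-6=11

Answer: 0 11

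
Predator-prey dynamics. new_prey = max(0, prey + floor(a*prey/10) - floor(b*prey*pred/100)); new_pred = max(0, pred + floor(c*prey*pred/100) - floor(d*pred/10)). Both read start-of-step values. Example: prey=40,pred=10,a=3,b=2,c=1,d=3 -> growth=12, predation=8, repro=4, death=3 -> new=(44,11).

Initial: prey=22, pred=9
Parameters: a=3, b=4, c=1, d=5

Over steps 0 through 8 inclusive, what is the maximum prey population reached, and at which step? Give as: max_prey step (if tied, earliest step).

Step 1: prey: 22+6-7=21; pred: 9+1-4=6
Step 2: prey: 21+6-5=22; pred: 6+1-3=4
Step 3: prey: 22+6-3=25; pred: 4+0-2=2
Step 4: prey: 25+7-2=30; pred: 2+0-1=1
Step 5: prey: 30+9-1=38; pred: 1+0-0=1
Step 6: prey: 38+11-1=48; pred: 1+0-0=1
Step 7: prey: 48+14-1=61; pred: 1+0-0=1
Step 8: prey: 61+18-2=77; pred: 1+0-0=1
Max prey = 77 at step 8

Answer: 77 8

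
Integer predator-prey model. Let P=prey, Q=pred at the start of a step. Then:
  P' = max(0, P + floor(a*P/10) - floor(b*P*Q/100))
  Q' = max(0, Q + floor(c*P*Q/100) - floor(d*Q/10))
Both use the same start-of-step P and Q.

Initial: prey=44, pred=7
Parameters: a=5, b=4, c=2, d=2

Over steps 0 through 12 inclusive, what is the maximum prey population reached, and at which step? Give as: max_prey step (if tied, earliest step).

Answer: 56 2

Derivation:
Step 1: prey: 44+22-12=54; pred: 7+6-1=12
Step 2: prey: 54+27-25=56; pred: 12+12-2=22
Step 3: prey: 56+28-49=35; pred: 22+24-4=42
Step 4: prey: 35+17-58=0; pred: 42+29-8=63
Step 5: prey: 0+0-0=0; pred: 63+0-12=51
Step 6: prey: 0+0-0=0; pred: 51+0-10=41
Step 7: prey: 0+0-0=0; pred: 41+0-8=33
Step 8: prey: 0+0-0=0; pred: 33+0-6=27
Step 9: prey: 0+0-0=0; pred: 27+0-5=22
Step 10: prey: 0+0-0=0; pred: 22+0-4=18
Step 11: prey: 0+0-0=0; pred: 18+0-3=15
Step 12: prey: 0+0-0=0; pred: 15+0-3=12
Max prey = 56 at step 2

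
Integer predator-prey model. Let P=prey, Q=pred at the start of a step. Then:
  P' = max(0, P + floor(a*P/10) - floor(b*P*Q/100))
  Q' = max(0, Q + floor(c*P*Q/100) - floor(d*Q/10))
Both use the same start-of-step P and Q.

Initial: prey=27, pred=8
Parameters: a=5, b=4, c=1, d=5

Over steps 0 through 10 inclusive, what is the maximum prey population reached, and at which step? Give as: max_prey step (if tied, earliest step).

Step 1: prey: 27+13-8=32; pred: 8+2-4=6
Step 2: prey: 32+16-7=41; pred: 6+1-3=4
Step 3: prey: 41+20-6=55; pred: 4+1-2=3
Step 4: prey: 55+27-6=76; pred: 3+1-1=3
Step 5: prey: 76+38-9=105; pred: 3+2-1=4
Step 6: prey: 105+52-16=141; pred: 4+4-2=6
Step 7: prey: 141+70-33=178; pred: 6+8-3=11
Step 8: prey: 178+89-78=189; pred: 11+19-5=25
Step 9: prey: 189+94-189=94; pred: 25+47-12=60
Step 10: prey: 94+47-225=0; pred: 60+56-30=86
Max prey = 189 at step 8

Answer: 189 8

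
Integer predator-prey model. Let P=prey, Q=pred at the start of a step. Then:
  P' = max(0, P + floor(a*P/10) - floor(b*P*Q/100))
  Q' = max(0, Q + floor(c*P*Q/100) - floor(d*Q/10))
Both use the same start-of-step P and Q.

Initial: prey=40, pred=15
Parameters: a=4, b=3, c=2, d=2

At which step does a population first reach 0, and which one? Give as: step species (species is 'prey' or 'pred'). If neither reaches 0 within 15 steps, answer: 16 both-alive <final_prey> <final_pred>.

Step 1: prey: 40+16-18=38; pred: 15+12-3=24
Step 2: prey: 38+15-27=26; pred: 24+18-4=38
Step 3: prey: 26+10-29=7; pred: 38+19-7=50
Step 4: prey: 7+2-10=0; pred: 50+7-10=47
First extinction: prey at step 4

Answer: 4 prey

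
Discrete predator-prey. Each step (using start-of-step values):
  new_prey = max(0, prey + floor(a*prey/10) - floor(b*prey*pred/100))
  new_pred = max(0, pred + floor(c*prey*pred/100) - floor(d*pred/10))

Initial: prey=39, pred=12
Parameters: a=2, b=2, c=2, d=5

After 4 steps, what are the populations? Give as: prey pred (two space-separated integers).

Answer: 21 22

Derivation:
Step 1: prey: 39+7-9=37; pred: 12+9-6=15
Step 2: prey: 37+7-11=33; pred: 15+11-7=19
Step 3: prey: 33+6-12=27; pred: 19+12-9=22
Step 4: prey: 27+5-11=21; pred: 22+11-11=22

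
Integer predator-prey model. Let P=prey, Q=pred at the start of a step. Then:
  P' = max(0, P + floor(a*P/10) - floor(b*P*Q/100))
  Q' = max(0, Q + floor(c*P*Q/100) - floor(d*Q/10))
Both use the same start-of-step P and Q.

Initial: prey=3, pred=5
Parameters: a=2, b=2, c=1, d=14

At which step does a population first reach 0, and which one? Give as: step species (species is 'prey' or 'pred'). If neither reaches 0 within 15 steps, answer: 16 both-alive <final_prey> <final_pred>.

Answer: 1 pred

Derivation:
Step 1: prey: 3+0-0=3; pred: 5+0-7=0
First extinction: pred at step 1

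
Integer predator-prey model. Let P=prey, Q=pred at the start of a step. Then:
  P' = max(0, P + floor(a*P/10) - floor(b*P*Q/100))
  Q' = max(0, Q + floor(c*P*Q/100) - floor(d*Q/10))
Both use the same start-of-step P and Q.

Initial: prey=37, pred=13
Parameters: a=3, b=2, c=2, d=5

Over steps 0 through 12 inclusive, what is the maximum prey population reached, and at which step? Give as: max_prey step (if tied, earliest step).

Step 1: prey: 37+11-9=39; pred: 13+9-6=16
Step 2: prey: 39+11-12=38; pred: 16+12-8=20
Step 3: prey: 38+11-15=34; pred: 20+15-10=25
Step 4: prey: 34+10-17=27; pred: 25+17-12=30
Step 5: prey: 27+8-16=19; pred: 30+16-15=31
Step 6: prey: 19+5-11=13; pred: 31+11-15=27
Step 7: prey: 13+3-7=9; pred: 27+7-13=21
Step 8: prey: 9+2-3=8; pred: 21+3-10=14
Step 9: prey: 8+2-2=8; pred: 14+2-7=9
Step 10: prey: 8+2-1=9; pred: 9+1-4=6
Step 11: prey: 9+2-1=10; pred: 6+1-3=4
Step 12: prey: 10+3-0=13; pred: 4+0-2=2
Max prey = 39 at step 1

Answer: 39 1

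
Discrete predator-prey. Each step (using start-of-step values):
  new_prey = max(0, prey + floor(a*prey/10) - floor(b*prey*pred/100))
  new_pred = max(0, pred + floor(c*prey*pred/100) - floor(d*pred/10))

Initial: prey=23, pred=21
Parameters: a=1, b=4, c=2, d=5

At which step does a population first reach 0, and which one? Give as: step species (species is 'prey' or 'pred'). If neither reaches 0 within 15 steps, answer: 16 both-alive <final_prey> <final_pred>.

Answer: 16 both-alive 2 1

Derivation:
Step 1: prey: 23+2-19=6; pred: 21+9-10=20
Step 2: prey: 6+0-4=2; pred: 20+2-10=12
Step 3: prey: 2+0-0=2; pred: 12+0-6=6
Step 4: prey: 2+0-0=2; pred: 6+0-3=3
Step 5: prey: 2+0-0=2; pred: 3+0-1=2
Step 6: prey: 2+0-0=2; pred: 2+0-1=1
Step 7: prey: 2+0-0=2; pred: 1+0-0=1
Steps 8-15: state stable at prey=2, pred=1 (no change)
No extinction within 15 steps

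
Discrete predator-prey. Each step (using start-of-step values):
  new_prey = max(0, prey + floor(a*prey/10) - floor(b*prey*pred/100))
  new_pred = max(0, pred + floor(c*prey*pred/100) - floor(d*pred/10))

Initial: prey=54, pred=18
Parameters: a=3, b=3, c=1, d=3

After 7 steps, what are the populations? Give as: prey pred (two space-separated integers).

Answer: 5 8

Derivation:
Step 1: prey: 54+16-29=41; pred: 18+9-5=22
Step 2: prey: 41+12-27=26; pred: 22+9-6=25
Step 3: prey: 26+7-19=14; pred: 25+6-7=24
Step 4: prey: 14+4-10=8; pred: 24+3-7=20
Step 5: prey: 8+2-4=6; pred: 20+1-6=15
Step 6: prey: 6+1-2=5; pred: 15+0-4=11
Step 7: prey: 5+1-1=5; pred: 11+0-3=8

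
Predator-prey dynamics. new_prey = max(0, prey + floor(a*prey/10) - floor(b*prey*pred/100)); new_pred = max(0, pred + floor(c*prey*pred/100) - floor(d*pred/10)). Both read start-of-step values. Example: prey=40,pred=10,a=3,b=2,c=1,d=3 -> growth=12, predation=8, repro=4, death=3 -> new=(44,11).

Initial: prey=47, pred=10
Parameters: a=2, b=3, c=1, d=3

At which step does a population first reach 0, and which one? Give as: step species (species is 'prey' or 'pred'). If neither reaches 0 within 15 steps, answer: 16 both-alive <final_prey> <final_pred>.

Step 1: prey: 47+9-14=42; pred: 10+4-3=11
Step 2: prey: 42+8-13=37; pred: 11+4-3=12
Step 3: prey: 37+7-13=31; pred: 12+4-3=13
Step 4: prey: 31+6-12=25; pred: 13+4-3=14
Step 5: prey: 25+5-10=20; pred: 14+3-4=13
Step 6: prey: 20+4-7=17; pred: 13+2-3=12
Step 7: prey: 17+3-6=14; pred: 12+2-3=11
Step 8: prey: 14+2-4=12; pred: 11+1-3=9
Step 9: prey: 12+2-3=11; pred: 9+1-2=8
Step 10: prey: 11+2-2=11; pred: 8+0-2=6
Step 11: prey: 11+2-1=12; pred: 6+0-1=5
Step 12: prey: 12+2-1=13; pred: 5+0-1=4
Step 13: prey: 13+2-1=14; pred: 4+0-1=3
Step 14: prey: 14+2-1=15; pred: 3+0-0=3
Step 15: prey: 15+3-1=17; pred: 3+0-0=3
No extinction within 15 steps

Answer: 16 both-alive 17 3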